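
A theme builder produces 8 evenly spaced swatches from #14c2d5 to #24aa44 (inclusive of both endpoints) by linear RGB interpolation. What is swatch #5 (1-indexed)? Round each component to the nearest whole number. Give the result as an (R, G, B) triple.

With 8 swatches and endpoints inclusive, swatch 5 sits at t = (5 − 1)/(8 − 1) = 4/7 ≈ 0.5714.
#14c2d5 → (20, 194, 213); #24aa44 → (36, 170, 68).
R = 20 + 0.5714 × (36 − 20) = 29.142 → 29
G = 194 + 0.5714 × (170 − 194) = 180.286 → 180
B = 213 + 0.5714 × (68 − 213) = 130.147 → 130

(29, 180, 130)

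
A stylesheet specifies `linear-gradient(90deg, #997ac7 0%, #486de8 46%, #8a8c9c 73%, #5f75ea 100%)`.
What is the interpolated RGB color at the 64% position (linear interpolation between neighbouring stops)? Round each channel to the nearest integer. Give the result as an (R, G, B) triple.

(116, 130, 181)

64% lies between the 46% and 73% stops, so the local fraction is t = (64 − 46)/(73 − 46) = 18/27 ≈ 0.6667.
#486de8 → (72, 109, 232); #8a8c9c → (138, 140, 156).
R = 72 + 0.6667 × (138 − 72) = 116.002 → 116
G = 109 + 0.6667 × (140 − 109) = 129.668 → 130
B = 232 + 0.6667 × (156 − 232) = 181.331 → 181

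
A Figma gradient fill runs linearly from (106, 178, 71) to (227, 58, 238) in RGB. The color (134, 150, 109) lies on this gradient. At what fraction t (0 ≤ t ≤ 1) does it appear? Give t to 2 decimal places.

0.23

Invert the lerp on the B channel (largest span, 167): t = (109 − 71) / (238 − 71) = 38/167 = 0.22754.
Check on R: (134 − 106)/(227 − 106) = 0.2314 ✓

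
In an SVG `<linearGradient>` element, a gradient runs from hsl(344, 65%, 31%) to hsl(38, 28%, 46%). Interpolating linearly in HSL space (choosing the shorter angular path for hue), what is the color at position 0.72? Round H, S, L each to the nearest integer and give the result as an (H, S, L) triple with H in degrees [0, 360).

(23, 38, 42)

Hue: 38 − 344 = -306°, but |-306| > 180 so the shorter arc goes the other way: Δh = -306 + 360 = 54°.
H = 344 + 0.72 × (54) = 382.88 → 383 → 383 mod 360 = 23°
S = 65 + 0.72 × (28 − 65) = 38.36 → 38%
L = 31 + 0.72 × (46 − 31) = 41.8 → 42%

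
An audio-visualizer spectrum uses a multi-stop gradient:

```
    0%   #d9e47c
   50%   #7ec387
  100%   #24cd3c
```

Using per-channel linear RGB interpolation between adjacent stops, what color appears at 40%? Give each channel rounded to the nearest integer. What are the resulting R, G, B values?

(144, 202, 133)

40% lies between the 0% and 50% stops, so the local fraction is t = (40 − 0)/(50 − 0) = 40/50 ≈ 0.8.
#d9e47c → (217, 228, 124); #7ec387 → (126, 195, 135).
R = 217 + 0.8 × (126 − 217) = 144.2 → 144
G = 228 + 0.8 × (195 − 228) = 201.6 → 202
B = 124 + 0.8 × (135 − 124) = 132.8 → 133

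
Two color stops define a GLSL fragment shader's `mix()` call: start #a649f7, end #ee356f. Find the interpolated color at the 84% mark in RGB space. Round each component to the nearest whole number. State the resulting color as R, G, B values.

#a649f7 → (166, 73, 247); #ee356f → (238, 53, 111).
84% corresponds to t = 0.84.
R = 166 + 0.84 × (238 − 166) = 166 + 0.84 × 72 = 226.48 → 226
G = 73 + 0.84 × (53 − 73) = 73 + 0.84 × -20 = 56.2 → 56
B = 247 + 0.84 × (111 − 247) = 247 + 0.84 × -136 = 132.76 → 133

(226, 56, 133)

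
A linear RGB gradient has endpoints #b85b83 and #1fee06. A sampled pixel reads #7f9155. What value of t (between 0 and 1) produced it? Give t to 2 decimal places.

Invert the lerp on the R channel (largest span, 153): t = (127 − 184) / (31 − 184) = -57/-153 = 0.37255.
Check on G: (145 − 91)/(238 − 91) = 0.3673 ✓

0.37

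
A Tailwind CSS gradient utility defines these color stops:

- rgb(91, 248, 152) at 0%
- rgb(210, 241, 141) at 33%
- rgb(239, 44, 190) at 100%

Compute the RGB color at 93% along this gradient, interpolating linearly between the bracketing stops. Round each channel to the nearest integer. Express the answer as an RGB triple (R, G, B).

(236, 65, 185)

93% lies between the 33% and 100% stops, so the local fraction is t = (93 − 33)/(100 − 33) = 60/67 ≈ 0.8955.
R = 210 + 0.8955 × (239 − 210) = 235.97 → 236
G = 241 + 0.8955 × (44 − 241) = 64.587 → 65
B = 141 + 0.8955 × (190 − 141) = 184.88 → 185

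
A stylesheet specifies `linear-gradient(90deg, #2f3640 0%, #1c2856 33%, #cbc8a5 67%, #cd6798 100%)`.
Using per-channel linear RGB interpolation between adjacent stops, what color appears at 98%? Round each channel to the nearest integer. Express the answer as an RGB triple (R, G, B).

(205, 109, 153)

98% lies between the 67% and 100% stops, so the local fraction is t = (98 − 67)/(100 − 67) = 31/33 ≈ 0.9394.
#cbc8a5 → (203, 200, 165); #cd6798 → (205, 103, 152).
R = 203 + 0.9394 × (205 − 203) = 204.879 → 205
G = 200 + 0.9394 × (103 − 200) = 108.878 → 109
B = 165 + 0.9394 × (152 − 165) = 152.788 → 153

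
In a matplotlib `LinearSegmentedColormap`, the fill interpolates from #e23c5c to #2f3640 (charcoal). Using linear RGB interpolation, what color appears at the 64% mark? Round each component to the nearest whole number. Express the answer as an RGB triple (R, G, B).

(111, 56, 74)

#e23c5c → (226, 60, 92); #2f3640 → (47, 54, 64).
64% corresponds to t = 0.64.
R = 226 + 0.64 × (47 − 226) = 226 + 0.64 × -179 = 111.44 → 111
G = 60 + 0.64 × (54 − 60) = 60 + 0.64 × -6 = 56.16 → 56
B = 92 + 0.64 × (64 − 92) = 92 + 0.64 × -28 = 74.08 → 74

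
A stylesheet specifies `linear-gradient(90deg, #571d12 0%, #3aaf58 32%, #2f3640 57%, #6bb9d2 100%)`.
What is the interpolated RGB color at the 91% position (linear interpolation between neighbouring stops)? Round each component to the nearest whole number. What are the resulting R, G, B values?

91% lies between the 57% and 100% stops, so the local fraction is t = (91 − 57)/(100 − 57) = 34/43 ≈ 0.7907.
#2f3640 → (47, 54, 64); #6bb9d2 → (107, 185, 210).
R = 47 + 0.7907 × (107 − 47) = 94.442 → 94
G = 54 + 0.7907 × (185 − 54) = 157.582 → 158
B = 64 + 0.7907 × (210 − 64) = 179.442 → 179

(94, 158, 179)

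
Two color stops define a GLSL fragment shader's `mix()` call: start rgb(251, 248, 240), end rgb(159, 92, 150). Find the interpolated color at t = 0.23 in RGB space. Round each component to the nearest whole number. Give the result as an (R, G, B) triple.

(230, 212, 219)

R = 251 + 0.23 × (159 − 251) = 251 + 0.23 × -92 = 229.84 → 230
G = 248 + 0.23 × (92 − 248) = 248 + 0.23 × -156 = 212.12 → 212
B = 240 + 0.23 × (150 − 240) = 240 + 0.23 × -90 = 219.3 → 219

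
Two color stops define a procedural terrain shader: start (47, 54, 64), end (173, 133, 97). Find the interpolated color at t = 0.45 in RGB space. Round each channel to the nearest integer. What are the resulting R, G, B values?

(104, 90, 79)

R = 47 + 0.45 × (173 − 47) = 47 + 0.45 × 126 = 103.7 → 104
G = 54 + 0.45 × (133 − 54) = 54 + 0.45 × 79 = 89.55 → 90
B = 64 + 0.45 × (97 − 64) = 64 + 0.45 × 33 = 78.85 → 79
So the blended color is (104, 90, 79), about #685a4f.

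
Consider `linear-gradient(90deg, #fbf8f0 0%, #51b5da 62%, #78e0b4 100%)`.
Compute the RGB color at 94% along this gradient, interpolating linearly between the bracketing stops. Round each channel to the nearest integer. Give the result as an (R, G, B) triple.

(114, 217, 186)

94% lies between the 62% and 100% stops, so the local fraction is t = (94 − 62)/(100 − 62) = 32/38 ≈ 0.8421.
#51b5da → (81, 181, 218); #78e0b4 → (120, 224, 180).
R = 81 + 0.8421 × (120 − 81) = 113.842 → 114
G = 181 + 0.8421 × (224 − 181) = 217.21 → 217
B = 218 + 0.8421 × (180 − 218) = 186 → 186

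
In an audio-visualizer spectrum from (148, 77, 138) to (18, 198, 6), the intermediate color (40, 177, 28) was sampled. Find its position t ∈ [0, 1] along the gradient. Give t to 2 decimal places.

0.83

Invert the lerp on the B channel (largest span, 132): t = (28 − 138) / (6 − 138) = -110/-132 = 0.83333.
Check on R: (40 − 148)/(18 − 148) = 0.8308 ✓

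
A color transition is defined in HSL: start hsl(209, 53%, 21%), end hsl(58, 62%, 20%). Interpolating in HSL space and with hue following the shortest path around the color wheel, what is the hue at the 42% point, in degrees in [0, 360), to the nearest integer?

146

Hue arc: Δh = 58 − 209 = -151° (|Δh| ≤ 180, already the shorter path).
H = 209 + 0.42 × (-151) = 145.58 → 146°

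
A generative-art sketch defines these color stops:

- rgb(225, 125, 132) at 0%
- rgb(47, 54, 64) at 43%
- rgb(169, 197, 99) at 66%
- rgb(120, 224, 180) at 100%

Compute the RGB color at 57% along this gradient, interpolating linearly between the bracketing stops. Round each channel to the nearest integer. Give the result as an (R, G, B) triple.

57% lies between the 43% and 66% stops, so the local fraction is t = (57 − 43)/(66 − 43) = 14/23 ≈ 0.6087.
R = 47 + 0.6087 × (169 − 47) = 121.261 → 121
G = 54 + 0.6087 × (197 − 54) = 141.044 → 141
B = 64 + 0.6087 × (99 − 64) = 85.305 → 85

(121, 141, 85)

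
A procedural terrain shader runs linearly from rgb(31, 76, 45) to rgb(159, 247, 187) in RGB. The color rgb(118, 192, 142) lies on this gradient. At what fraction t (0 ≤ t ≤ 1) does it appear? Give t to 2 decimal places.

Invert the lerp on the G channel (largest span, 171): t = (192 − 76) / (247 − 76) = 116/171 = 0.67836.
Check on R: (118 − 31)/(159 − 31) = 0.6797 ✓

0.68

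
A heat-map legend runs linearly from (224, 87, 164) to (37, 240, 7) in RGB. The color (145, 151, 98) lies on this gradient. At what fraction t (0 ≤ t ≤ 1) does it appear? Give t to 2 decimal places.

Invert the lerp on the R channel (largest span, 187): t = (145 − 224) / (37 − 224) = -79/-187 = 0.42246.
Check on G: (151 − 87)/(240 − 87) = 0.4183 ✓

0.42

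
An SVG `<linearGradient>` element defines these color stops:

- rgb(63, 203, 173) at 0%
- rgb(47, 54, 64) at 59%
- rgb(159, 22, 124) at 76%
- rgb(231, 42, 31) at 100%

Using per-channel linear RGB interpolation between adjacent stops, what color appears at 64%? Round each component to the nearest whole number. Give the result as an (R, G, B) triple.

(80, 45, 82)

64% lies between the 59% and 76% stops, so the local fraction is t = (64 − 59)/(76 − 59) = 5/17 ≈ 0.2941.
R = 47 + 0.2941 × (159 − 47) = 79.939 → 80
G = 54 + 0.2941 × (22 − 54) = 44.589 → 45
B = 64 + 0.2941 × (124 − 64) = 81.646 → 82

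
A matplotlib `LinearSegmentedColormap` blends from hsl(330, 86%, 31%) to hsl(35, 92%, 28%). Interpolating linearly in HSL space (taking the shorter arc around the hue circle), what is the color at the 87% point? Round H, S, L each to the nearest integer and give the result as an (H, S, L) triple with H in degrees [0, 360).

Hue: 35 − 330 = -295°, but |-295| > 180 so the shorter arc goes the other way: Δh = -295 + 360 = 65°.
H = 330 + 0.87 × (65) = 386.55 → 387 → 387 mod 360 = 27°
S = 86 + 0.87 × (92 − 86) = 91.22 → 91%
L = 31 + 0.87 × (28 − 31) = 28.39 → 28%

(27, 91, 28)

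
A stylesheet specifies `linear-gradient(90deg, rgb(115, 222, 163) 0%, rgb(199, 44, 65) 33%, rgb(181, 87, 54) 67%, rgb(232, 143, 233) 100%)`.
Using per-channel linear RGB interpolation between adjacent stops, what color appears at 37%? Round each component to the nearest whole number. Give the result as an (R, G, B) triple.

(197, 49, 64)

37% lies between the 33% and 67% stops, so the local fraction is t = (37 − 33)/(67 − 33) = 4/34 ≈ 0.1176.
R = 199 + 0.1176 × (181 − 199) = 196.883 → 197
G = 44 + 0.1176 × (87 − 44) = 49.057 → 49
B = 65 + 0.1176 × (54 − 65) = 63.706 → 64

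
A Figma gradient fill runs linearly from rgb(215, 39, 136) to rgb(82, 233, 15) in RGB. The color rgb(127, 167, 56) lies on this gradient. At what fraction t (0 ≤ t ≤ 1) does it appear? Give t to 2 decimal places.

Invert the lerp on the G channel (largest span, 194): t = (167 − 39) / (233 − 39) = 128/194 = 0.65979.
Check on R: (127 − 215)/(82 − 215) = 0.6617 ✓

0.66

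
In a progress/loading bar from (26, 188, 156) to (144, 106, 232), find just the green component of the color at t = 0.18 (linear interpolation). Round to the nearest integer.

173

G = 188 + 0.18 × (106 − 188) = 173.24 → 173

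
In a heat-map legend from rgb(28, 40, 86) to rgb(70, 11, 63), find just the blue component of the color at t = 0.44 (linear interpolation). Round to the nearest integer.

B = 86 + 0.44 × (63 − 86) = 75.88 → 76

76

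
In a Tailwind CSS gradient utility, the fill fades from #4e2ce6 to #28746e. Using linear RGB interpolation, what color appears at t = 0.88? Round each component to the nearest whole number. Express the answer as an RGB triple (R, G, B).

(45, 107, 124)

#4e2ce6 → (78, 44, 230); #28746e → (40, 116, 110).
R = 78 + 0.88 × (40 − 78) = 78 + 0.88 × -38 = 44.56 → 45
G = 44 + 0.88 × (116 − 44) = 44 + 0.88 × 72 = 107.36 → 107
B = 230 + 0.88 × (110 − 230) = 230 + 0.88 × -120 = 124.4 → 124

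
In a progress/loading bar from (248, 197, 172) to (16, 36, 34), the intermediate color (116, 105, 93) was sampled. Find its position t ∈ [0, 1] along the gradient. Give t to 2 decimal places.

0.57

Invert the lerp on the R channel (largest span, 232): t = (116 − 248) / (16 − 248) = -132/-232 = 0.56897.
Check on G: (105 − 197)/(36 − 197) = 0.5714 ✓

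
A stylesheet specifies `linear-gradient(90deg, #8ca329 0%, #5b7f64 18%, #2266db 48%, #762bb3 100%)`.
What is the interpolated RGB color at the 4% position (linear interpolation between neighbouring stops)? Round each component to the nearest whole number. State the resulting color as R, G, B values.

4% lies between the 0% and 18% stops, so the local fraction is t = (4 − 0)/(18 − 0) = 4/18 ≈ 0.2222.
#8ca329 → (140, 163, 41); #5b7f64 → (91, 127, 100).
R = 140 + 0.2222 × (91 − 140) = 129.112 → 129
G = 163 + 0.2222 × (127 − 163) = 155.001 → 155
B = 41 + 0.2222 × (100 − 41) = 54.11 → 54

(129, 155, 54)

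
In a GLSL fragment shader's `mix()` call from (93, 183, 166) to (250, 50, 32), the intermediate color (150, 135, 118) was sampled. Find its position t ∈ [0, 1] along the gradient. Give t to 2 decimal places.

Invert the lerp on the R channel (largest span, 157): t = (150 − 93) / (250 − 93) = 57/157 = 0.36306.
Check on G: (135 − 183)/(50 − 183) = 0.3609 ✓

0.36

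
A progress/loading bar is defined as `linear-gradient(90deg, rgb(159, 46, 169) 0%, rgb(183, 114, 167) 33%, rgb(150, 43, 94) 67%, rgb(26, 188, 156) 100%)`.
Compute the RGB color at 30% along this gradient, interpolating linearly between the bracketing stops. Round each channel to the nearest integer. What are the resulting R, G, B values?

30% lies between the 0% and 33% stops, so the local fraction is t = (30 − 0)/(33 − 0) = 30/33 ≈ 0.9091.
R = 159 + 0.9091 × (183 − 159) = 180.818 → 181
G = 46 + 0.9091 × (114 − 46) = 107.819 → 108
B = 169 + 0.9091 × (167 − 169) = 167.182 → 167

(181, 108, 167)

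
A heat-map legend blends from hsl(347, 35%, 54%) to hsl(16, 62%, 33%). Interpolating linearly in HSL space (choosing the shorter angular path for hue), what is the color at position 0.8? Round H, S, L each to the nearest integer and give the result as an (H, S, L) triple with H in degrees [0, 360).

Hue: 16 − 347 = -331°, but |-331| > 180 so the shorter arc goes the other way: Δh = -331 + 360 = 29°.
H = 347 + 0.8 × (29) = 370.2 → 370 → 370 mod 360 = 10°
S = 35 + 0.8 × (62 − 35) = 56.6 → 57%
L = 54 + 0.8 × (33 − 54) = 37.2 → 37%

(10, 57, 37)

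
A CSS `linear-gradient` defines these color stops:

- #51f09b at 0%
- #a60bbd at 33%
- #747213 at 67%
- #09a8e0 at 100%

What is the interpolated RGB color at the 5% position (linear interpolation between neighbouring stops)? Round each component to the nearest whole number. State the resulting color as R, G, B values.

5% lies between the 0% and 33% stops, so the local fraction is t = (5 − 0)/(33 − 0) = 5/33 ≈ 0.1515.
#51f09b → (81, 240, 155); #a60bbd → (166, 11, 189).
R = 81 + 0.1515 × (166 − 81) = 93.877 → 94
G = 240 + 0.1515 × (11 − 240) = 205.306 → 205
B = 155 + 0.1515 × (189 − 155) = 160.151 → 160

(94, 205, 160)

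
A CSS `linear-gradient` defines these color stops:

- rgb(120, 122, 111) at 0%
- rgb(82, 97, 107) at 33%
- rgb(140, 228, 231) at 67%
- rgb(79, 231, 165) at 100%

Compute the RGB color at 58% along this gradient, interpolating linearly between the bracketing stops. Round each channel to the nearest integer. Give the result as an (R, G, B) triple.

58% lies between the 33% and 67% stops, so the local fraction is t = (58 − 33)/(67 − 33) = 25/34 ≈ 0.7353.
R = 82 + 0.7353 × (140 − 82) = 124.647 → 125
G = 97 + 0.7353 × (228 − 97) = 193.324 → 193
B = 107 + 0.7353 × (231 − 107) = 198.177 → 198

(125, 193, 198)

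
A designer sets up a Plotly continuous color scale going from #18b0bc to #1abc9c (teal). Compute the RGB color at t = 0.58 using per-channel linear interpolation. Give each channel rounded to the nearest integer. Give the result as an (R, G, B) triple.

(25, 183, 169)

#18b0bc → (24, 176, 188); #1abc9c → (26, 188, 156).
R = 24 + 0.58 × (26 − 24) = 24 + 0.58 × 2 = 25.16 → 25
G = 176 + 0.58 × (188 − 176) = 176 + 0.58 × 12 = 182.96 → 183
B = 188 + 0.58 × (156 − 188) = 188 + 0.58 × -32 = 169.44 → 169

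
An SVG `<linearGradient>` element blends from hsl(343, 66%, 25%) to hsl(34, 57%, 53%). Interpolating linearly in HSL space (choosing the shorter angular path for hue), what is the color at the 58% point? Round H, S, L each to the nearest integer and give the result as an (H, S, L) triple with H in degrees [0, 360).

Hue: 34 − 343 = -309°, but |-309| > 180 so the shorter arc goes the other way: Δh = -309 + 360 = 51°.
H = 343 + 0.58 × (51) = 372.58 → 373 → 373 mod 360 = 13°
S = 66 + 0.58 × (57 − 66) = 60.78 → 61%
L = 25 + 0.58 × (53 − 25) = 41.24 → 41%

(13, 61, 41)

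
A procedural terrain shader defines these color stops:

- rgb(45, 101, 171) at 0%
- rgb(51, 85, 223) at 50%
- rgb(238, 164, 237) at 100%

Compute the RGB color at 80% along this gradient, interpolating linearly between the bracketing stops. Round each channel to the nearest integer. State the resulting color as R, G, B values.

80% lies between the 50% and 100% stops, so the local fraction is t = (80 − 50)/(100 − 50) = 30/50 ≈ 0.6.
R = 51 + 0.6 × (238 − 51) = 163.2 → 163
G = 85 + 0.6 × (164 − 85) = 132.4 → 132
B = 223 + 0.6 × (237 − 223) = 231.4 → 231

(163, 132, 231)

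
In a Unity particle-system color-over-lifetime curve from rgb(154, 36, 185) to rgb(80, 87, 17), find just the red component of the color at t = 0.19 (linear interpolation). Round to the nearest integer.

R = 154 + 0.19 × (80 − 154) = 139.94 → 140

140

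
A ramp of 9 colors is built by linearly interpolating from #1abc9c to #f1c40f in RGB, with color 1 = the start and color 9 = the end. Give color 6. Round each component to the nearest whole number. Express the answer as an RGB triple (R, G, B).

With 9 swatches and endpoints inclusive, swatch 6 sits at t = (6 − 1)/(9 − 1) = 5/8 ≈ 0.625.
#1abc9c → (26, 188, 156); #f1c40f → (241, 196, 15).
R = 26 + 0.625 × (241 − 26) = 160.375 → 160
G = 188 + 0.625 × (196 − 188) = 193 → 193
B = 156 + 0.625 × (15 − 156) = 67.875 → 68

(160, 193, 68)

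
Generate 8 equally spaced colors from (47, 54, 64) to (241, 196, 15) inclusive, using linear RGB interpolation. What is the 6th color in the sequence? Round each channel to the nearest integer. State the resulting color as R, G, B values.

(186, 155, 29)

With 8 swatches and endpoints inclusive, swatch 6 sits at t = (6 − 1)/(8 − 1) = 5/7 ≈ 0.7143.
R = 47 + 0.7143 × (241 − 47) = 185.574 → 186
G = 54 + 0.7143 × (196 − 54) = 155.431 → 155
B = 64 + 0.7143 × (15 − 64) = 28.999 → 29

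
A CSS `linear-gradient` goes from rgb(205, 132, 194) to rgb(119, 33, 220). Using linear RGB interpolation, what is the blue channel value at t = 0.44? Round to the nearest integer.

B = 194 + 0.44 × (220 − 194) = 205.44 → 205

205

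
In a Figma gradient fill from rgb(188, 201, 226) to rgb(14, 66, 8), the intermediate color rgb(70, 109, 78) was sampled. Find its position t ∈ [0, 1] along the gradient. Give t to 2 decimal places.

Invert the lerp on the B channel (largest span, 218): t = (78 − 226) / (8 − 226) = -148/-218 = 0.6789.
Check on R: (70 − 188)/(14 − 188) = 0.6782 ✓

0.68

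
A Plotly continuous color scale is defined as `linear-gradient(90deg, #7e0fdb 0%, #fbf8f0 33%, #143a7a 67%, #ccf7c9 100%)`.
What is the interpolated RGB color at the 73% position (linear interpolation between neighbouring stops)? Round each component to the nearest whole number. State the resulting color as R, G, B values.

73% lies between the 67% and 100% stops, so the local fraction is t = (73 − 67)/(100 − 67) = 6/33 ≈ 0.1818.
#143a7a → (20, 58, 122); #ccf7c9 → (204, 247, 201).
R = 20 + 0.1818 × (204 − 20) = 53.451 → 53
G = 58 + 0.1818 × (247 − 58) = 92.36 → 92
B = 122 + 0.1818 × (201 − 122) = 136.362 → 136

(53, 92, 136)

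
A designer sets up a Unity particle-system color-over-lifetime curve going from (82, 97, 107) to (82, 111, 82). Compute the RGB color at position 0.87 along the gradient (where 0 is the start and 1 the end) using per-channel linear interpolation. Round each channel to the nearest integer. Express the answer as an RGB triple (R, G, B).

R = 82 + 0.87 × (82 − 82) = 82 + 0.87 × 0 = 82 → 82
G = 97 + 0.87 × (111 − 97) = 97 + 0.87 × 14 = 109.18 → 109
B = 107 + 0.87 × (82 − 107) = 107 + 0.87 × -25 = 85.25 → 85
So the blended color is (82, 109, 85), about #526d55.

(82, 109, 85)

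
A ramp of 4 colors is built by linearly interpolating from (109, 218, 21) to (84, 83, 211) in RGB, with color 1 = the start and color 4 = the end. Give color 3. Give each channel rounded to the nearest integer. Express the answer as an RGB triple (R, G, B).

(92, 128, 148)

With 4 swatches and endpoints inclusive, swatch 3 sits at t = (3 − 1)/(4 − 1) = 2/3 ≈ 0.6667.
R = 109 + 0.6667 × (84 − 109) = 92.332 → 92
G = 218 + 0.6667 × (83 − 218) = 127.996 → 128
B = 21 + 0.6667 × (211 − 21) = 147.673 → 148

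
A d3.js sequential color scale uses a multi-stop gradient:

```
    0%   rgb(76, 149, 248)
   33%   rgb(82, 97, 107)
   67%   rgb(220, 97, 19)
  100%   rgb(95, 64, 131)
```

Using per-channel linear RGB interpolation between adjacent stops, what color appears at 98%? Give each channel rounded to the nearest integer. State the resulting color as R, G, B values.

98% lies between the 67% and 100% stops, so the local fraction is t = (98 − 67)/(100 − 67) = 31/33 ≈ 0.9394.
R = 220 + 0.9394 × (95 − 220) = 102.575 → 103
G = 97 + 0.9394 × (64 − 97) = 66 → 66
B = 19 + 0.9394 × (131 − 19) = 124.213 → 124

(103, 66, 124)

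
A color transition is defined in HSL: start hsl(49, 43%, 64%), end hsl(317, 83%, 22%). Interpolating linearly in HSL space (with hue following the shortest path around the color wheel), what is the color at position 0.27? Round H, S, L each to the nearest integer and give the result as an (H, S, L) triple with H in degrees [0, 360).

(24, 54, 53)

Hue: 317 − 49 = 268°, but |268| > 180 so the shorter arc goes the other way: Δh = 268 − 360 = -92°.
H = 49 + 0.27 × (-92) = 24.16 → 24°
S = 43 + 0.27 × (83 − 43) = 53.8 → 54%
L = 64 + 0.27 × (22 − 64) = 52.66 → 53%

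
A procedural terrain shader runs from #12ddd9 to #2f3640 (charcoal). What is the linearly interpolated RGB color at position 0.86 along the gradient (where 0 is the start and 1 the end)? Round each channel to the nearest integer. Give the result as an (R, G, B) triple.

#12ddd9 → (18, 221, 217); #2f3640 → (47, 54, 64).
R = 18 + 0.86 × (47 − 18) = 18 + 0.86 × 29 = 42.94 → 43
G = 221 + 0.86 × (54 − 221) = 221 + 0.86 × -167 = 77.38 → 77
B = 217 + 0.86 × (64 − 217) = 217 + 0.86 × -153 = 85.42 → 85

(43, 77, 85)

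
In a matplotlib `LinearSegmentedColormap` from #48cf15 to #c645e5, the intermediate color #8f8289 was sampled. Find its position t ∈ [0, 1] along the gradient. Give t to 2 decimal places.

0.56

Invert the lerp on the B channel (largest span, 208): t = (137 − 21) / (229 − 21) = 116/208 = 0.55769.
Check on R: (143 − 72)/(198 − 72) = 0.5635 ✓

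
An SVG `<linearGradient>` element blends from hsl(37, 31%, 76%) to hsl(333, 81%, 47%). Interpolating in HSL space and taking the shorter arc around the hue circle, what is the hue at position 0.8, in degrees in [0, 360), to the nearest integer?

Hue: 333 − 37 = 296°, but |296| > 180 so the shorter arc goes the other way: Δh = 296 − 360 = -64°.
H = 37 + 0.8 × (-64) = -14.2 → -14 → -14 mod 360 = 346°

346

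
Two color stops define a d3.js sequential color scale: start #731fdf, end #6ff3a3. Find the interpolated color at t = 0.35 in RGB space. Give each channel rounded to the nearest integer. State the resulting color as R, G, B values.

#731fdf → (115, 31, 223); #6ff3a3 → (111, 243, 163).
R = 115 + 0.35 × (111 − 115) = 115 + 0.35 × -4 = 113.6 → 114
G = 31 + 0.35 × (243 − 31) = 31 + 0.35 × 212 = 105.2 → 105
B = 223 + 0.35 × (163 − 223) = 223 + 0.35 × -60 = 202 → 202

(114, 105, 202)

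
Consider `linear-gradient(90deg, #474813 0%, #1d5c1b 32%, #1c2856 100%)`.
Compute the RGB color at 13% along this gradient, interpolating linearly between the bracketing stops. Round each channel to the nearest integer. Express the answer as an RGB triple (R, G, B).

(54, 80, 22)

13% lies between the 0% and 32% stops, so the local fraction is t = (13 − 0)/(32 − 0) = 13/32 ≈ 0.4062.
#474813 → (71, 72, 19); #1d5c1b → (29, 92, 27).
R = 71 + 0.4062 × (29 − 71) = 53.94 → 54
G = 72 + 0.4062 × (92 − 72) = 80.124 → 80
B = 19 + 0.4062 × (27 − 19) = 22.25 → 22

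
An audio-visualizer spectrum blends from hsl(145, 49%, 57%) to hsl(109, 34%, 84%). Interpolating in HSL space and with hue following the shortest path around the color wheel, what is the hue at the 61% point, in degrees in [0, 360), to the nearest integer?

123

Hue arc: Δh = 109 − 145 = -36° (|Δh| ≤ 180, already the shorter path).
H = 145 + 0.61 × (-36) = 123.04 → 123°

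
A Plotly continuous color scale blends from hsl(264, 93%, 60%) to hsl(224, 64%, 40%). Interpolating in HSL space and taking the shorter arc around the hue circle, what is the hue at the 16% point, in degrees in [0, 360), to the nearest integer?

258

Hue arc: Δh = 224 − 264 = -40° (|Δh| ≤ 180, already the shorter path).
H = 264 + 0.16 × (-40) = 257.6 → 258°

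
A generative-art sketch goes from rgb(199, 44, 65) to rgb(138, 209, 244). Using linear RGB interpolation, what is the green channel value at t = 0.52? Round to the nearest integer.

130

G = 44 + 0.52 × (209 − 44) = 129.8 → 130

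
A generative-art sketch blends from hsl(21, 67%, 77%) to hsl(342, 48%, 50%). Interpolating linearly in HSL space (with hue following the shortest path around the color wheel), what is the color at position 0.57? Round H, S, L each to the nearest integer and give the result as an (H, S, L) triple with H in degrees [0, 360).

Hue: 342 − 21 = 321°, but |321| > 180 so the shorter arc goes the other way: Δh = 321 − 360 = -39°.
H = 21 + 0.57 × (-39) = -1.23 → -1 → -1 mod 360 = 359°
S = 67 + 0.57 × (48 − 67) = 56.17 → 56%
L = 77 + 0.57 × (50 − 77) = 61.61 → 62%

(359, 56, 62)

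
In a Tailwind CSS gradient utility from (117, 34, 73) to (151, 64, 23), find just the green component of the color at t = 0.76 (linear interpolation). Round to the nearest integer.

G = 34 + 0.76 × (64 − 34) = 56.8 → 57

57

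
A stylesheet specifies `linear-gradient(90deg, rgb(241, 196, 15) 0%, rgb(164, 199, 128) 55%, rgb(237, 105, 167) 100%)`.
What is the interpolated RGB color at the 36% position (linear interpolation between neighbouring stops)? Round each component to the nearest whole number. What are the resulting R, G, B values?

36% lies between the 0% and 55% stops, so the local fraction is t = (36 − 0)/(55 − 0) = 36/55 ≈ 0.6545.
R = 241 + 0.6545 × (164 − 241) = 190.603 → 191
G = 196 + 0.6545 × (199 − 196) = 197.964 → 198
B = 15 + 0.6545 × (128 − 15) = 88.959 → 89

(191, 198, 89)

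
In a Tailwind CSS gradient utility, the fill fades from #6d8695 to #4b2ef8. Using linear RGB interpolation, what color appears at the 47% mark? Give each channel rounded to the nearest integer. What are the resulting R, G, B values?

#6d8695 → (109, 134, 149); #4b2ef8 → (75, 46, 248).
47% corresponds to t = 0.47.
R = 109 + 0.47 × (75 − 109) = 109 + 0.47 × -34 = 93.02 → 93
G = 134 + 0.47 × (46 − 134) = 134 + 0.47 × -88 = 92.64 → 93
B = 149 + 0.47 × (248 − 149) = 149 + 0.47 × 99 = 195.53 → 196

(93, 93, 196)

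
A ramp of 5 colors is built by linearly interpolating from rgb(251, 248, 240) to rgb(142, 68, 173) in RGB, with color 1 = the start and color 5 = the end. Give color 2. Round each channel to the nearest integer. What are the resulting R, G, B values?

(224, 203, 223)

With 5 swatches and endpoints inclusive, swatch 2 sits at t = (2 − 1)/(5 − 1) = 1/4 ≈ 0.25.
R = 251 + 0.25 × (142 − 251) = 223.75 → 224
G = 248 + 0.25 × (68 − 248) = 203 → 203
B = 240 + 0.25 × (173 − 240) = 223.25 → 223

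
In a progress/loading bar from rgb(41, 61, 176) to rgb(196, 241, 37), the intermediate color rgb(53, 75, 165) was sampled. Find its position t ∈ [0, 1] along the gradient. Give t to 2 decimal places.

0.08

Invert the lerp on the G channel (largest span, 180): t = (75 − 61) / (241 − 61) = 14/180 = 0.077778.
Check on R: (53 − 41)/(196 − 41) = 0.07742 ✓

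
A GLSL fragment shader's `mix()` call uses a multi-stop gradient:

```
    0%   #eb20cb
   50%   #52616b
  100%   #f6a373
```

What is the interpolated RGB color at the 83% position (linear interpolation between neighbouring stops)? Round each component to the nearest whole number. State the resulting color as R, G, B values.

83% lies between the 50% and 100% stops, so the local fraction is t = (83 − 50)/(100 − 50) = 33/50 ≈ 0.66.
#52616b → (82, 97, 107); #f6a373 → (246, 163, 115).
R = 82 + 0.66 × (246 − 82) = 190.24 → 190
G = 97 + 0.66 × (163 − 97) = 140.56 → 141
B = 107 + 0.66 × (115 − 107) = 112.28 → 112

(190, 141, 112)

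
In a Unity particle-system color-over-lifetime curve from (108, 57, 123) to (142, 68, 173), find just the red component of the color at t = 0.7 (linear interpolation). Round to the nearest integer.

R = 108 + 0.7 × (142 − 108) = 131.8 → 132

132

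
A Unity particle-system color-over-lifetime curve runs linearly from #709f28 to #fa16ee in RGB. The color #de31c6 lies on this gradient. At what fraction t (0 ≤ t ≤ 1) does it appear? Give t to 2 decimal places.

Invert the lerp on the B channel (largest span, 198): t = (198 − 40) / (238 − 40) = 158/198 = 0.79798.
Check on R: (222 − 112)/(250 − 112) = 0.7971 ✓

0.80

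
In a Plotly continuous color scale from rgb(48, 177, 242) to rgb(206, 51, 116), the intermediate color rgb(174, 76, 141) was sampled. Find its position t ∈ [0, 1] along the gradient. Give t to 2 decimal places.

Invert the lerp on the R channel (largest span, 158): t = (174 − 48) / (206 − 48) = 126/158 = 0.79747.
Check on G: (76 − 177)/(51 − 177) = 0.8016 ✓

0.80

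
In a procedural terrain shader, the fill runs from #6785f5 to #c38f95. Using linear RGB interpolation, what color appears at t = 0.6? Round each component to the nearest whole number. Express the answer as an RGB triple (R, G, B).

(158, 139, 187)

#6785f5 → (103, 133, 245); #c38f95 → (195, 143, 149).
R = 103 + 0.6 × (195 − 103) = 103 + 0.6 × 92 = 158.2 → 158
G = 133 + 0.6 × (143 − 133) = 133 + 0.6 × 10 = 139 → 139
B = 245 + 0.6 × (149 − 245) = 245 + 0.6 × -96 = 187.4 → 187
So the blended color is (158, 139, 187), about #9e8bbb.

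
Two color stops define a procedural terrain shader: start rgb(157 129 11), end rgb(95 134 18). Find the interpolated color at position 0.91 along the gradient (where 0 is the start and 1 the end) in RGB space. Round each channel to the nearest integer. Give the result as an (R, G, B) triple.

(101, 134, 17)

R = 157 + 0.91 × (95 − 157) = 157 + 0.91 × -62 = 100.58 → 101
G = 129 + 0.91 × (134 − 129) = 129 + 0.91 × 5 = 133.55 → 134
B = 11 + 0.91 × (18 − 11) = 11 + 0.91 × 7 = 17.37 → 17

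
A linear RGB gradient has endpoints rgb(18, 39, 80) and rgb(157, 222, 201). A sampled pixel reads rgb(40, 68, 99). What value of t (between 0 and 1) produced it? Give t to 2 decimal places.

0.16

Invert the lerp on the G channel (largest span, 183): t = (68 − 39) / (222 − 39) = 29/183 = 0.15847.
Check on R: (40 − 18)/(157 − 18) = 0.1583 ✓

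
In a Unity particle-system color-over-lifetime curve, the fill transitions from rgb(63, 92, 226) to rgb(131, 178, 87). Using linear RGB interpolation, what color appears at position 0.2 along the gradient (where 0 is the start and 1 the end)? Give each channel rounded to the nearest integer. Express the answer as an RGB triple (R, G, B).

(77, 109, 198)

R = 63 + 0.2 × (131 − 63) = 63 + 0.2 × 68 = 76.6 → 77
G = 92 + 0.2 × (178 − 92) = 92 + 0.2 × 86 = 109.2 → 109
B = 226 + 0.2 × (87 − 226) = 226 + 0.2 × -139 = 198.2 → 198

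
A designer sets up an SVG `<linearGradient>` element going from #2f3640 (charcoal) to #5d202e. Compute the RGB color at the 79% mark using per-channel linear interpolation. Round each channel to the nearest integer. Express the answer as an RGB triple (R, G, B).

(83, 37, 50)

#2f3640 → (47, 54, 64); #5d202e → (93, 32, 46).
79% corresponds to t = 0.79.
R = 47 + 0.79 × (93 − 47) = 47 + 0.79 × 46 = 83.34 → 83
G = 54 + 0.79 × (32 − 54) = 54 + 0.79 × -22 = 36.62 → 37
B = 64 + 0.79 × (46 − 64) = 64 + 0.79 × -18 = 49.78 → 50
So the blended color is (83, 37, 50), about #532532.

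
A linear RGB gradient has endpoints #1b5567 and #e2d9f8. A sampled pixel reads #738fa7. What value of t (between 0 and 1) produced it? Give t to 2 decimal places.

0.44

Invert the lerp on the R channel (largest span, 199): t = (115 − 27) / (226 − 27) = 88/199 = 0.44221.
Check on G: (143 − 85)/(217 − 85) = 0.4394 ✓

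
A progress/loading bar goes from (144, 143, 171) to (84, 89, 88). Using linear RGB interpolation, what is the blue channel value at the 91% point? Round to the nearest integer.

95

B = 171 + 0.91 × (88 − 171) = 95.47 → 95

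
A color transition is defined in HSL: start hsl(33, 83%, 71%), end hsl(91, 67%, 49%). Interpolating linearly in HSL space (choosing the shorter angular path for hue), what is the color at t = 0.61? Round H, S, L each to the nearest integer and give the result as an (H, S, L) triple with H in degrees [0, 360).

(68, 73, 58)

Hue arc: Δh = 91 − 33 = 58° (|Δh| ≤ 180, already the shorter path).
H = 33 + 0.61 × (58) = 68.38 → 68°
S = 83 + 0.61 × (67 − 83) = 73.24 → 73%
L = 71 + 0.61 × (49 − 71) = 57.58 → 58%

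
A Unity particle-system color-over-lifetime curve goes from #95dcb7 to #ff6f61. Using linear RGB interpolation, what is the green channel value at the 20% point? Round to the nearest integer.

G₁ = 220 (from #95dcb7), G₂ = 111 (from #ff6f61).
G = 220 + 0.2 × (111 − 220) = 198.2 → 198

198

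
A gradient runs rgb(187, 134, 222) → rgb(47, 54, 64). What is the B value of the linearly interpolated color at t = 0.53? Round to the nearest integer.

B = 222 + 0.53 × (64 − 222) = 138.26 → 138

138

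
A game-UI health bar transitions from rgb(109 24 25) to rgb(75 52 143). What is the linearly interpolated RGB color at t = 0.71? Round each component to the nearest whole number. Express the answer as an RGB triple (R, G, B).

(85, 44, 109)

R = 109 + 0.71 × (75 − 109) = 109 + 0.71 × -34 = 84.86 → 85
G = 24 + 0.71 × (52 − 24) = 24 + 0.71 × 28 = 43.88 → 44
B = 25 + 0.71 × (143 − 25) = 25 + 0.71 × 118 = 108.78 → 109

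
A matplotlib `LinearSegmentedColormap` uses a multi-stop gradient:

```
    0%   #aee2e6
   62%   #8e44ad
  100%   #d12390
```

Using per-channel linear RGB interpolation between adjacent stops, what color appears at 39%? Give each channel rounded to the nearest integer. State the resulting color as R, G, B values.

39% lies between the 0% and 62% stops, so the local fraction is t = (39 − 0)/(62 − 0) = 39/62 ≈ 0.629.
#aee2e6 → (174, 226, 230); #8e44ad → (142, 68, 173).
R = 174 + 0.629 × (142 − 174) = 153.872 → 154
G = 226 + 0.629 × (68 − 226) = 126.618 → 127
B = 230 + 0.629 × (173 − 230) = 194.147 → 194

(154, 127, 194)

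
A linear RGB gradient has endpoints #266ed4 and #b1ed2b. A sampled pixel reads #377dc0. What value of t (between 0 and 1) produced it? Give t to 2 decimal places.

0.12

Invert the lerp on the B channel (largest span, 169): t = (192 − 212) / (43 − 212) = -20/-169 = 0.11834.
Check on R: (55 − 38)/(177 − 38) = 0.1223 ✓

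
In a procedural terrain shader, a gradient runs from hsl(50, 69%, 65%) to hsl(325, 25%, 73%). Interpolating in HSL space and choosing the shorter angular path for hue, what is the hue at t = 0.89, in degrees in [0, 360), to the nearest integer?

334

Hue: 325 − 50 = 275°, but |275| > 180 so the shorter arc goes the other way: Δh = 275 − 360 = -85°.
H = 50 + 0.89 × (-85) = -25.65 → -26 → -26 mod 360 = 334°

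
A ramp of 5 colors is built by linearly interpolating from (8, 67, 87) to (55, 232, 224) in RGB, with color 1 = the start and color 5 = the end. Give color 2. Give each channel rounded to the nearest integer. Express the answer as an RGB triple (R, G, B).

(20, 108, 121)

With 5 swatches and endpoints inclusive, swatch 2 sits at t = (2 − 1)/(5 − 1) = 1/4 ≈ 0.25.
R = 8 + 0.25 × (55 − 8) = 19.75 → 20
G = 67 + 0.25 × (232 − 67) = 108.25 → 108
B = 87 + 0.25 × (224 − 87) = 121.25 → 121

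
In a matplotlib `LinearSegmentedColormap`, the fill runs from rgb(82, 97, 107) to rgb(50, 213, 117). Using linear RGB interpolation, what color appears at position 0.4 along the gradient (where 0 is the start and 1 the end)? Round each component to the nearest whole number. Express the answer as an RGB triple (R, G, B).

(69, 143, 111)

R = 82 + 0.4 × (50 − 82) = 82 + 0.4 × -32 = 69.2 → 69
G = 97 + 0.4 × (213 − 97) = 97 + 0.4 × 116 = 143.4 → 143
B = 107 + 0.4 × (117 − 107) = 107 + 0.4 × 10 = 111 → 111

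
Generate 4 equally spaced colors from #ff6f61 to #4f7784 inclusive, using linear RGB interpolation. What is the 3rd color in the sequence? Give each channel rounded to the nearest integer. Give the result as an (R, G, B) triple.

With 4 swatches and endpoints inclusive, swatch 3 sits at t = (3 − 1)/(4 − 1) = 2/3 ≈ 0.6667.
#ff6f61 → (255, 111, 97); #4f7784 → (79, 119, 132).
R = 255 + 0.6667 × (79 − 255) = 137.661 → 138
G = 111 + 0.6667 × (119 − 111) = 116.334 → 116
B = 97 + 0.6667 × (132 − 97) = 120.334 → 120

(138, 116, 120)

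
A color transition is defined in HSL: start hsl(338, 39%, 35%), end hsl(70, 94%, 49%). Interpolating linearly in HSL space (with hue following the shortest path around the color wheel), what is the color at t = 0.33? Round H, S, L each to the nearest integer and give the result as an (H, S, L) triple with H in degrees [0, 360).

(8, 57, 40)

Hue: 70 − 338 = -268°, but |-268| > 180 so the shorter arc goes the other way: Δh = -268 + 360 = 92°.
H = 338 + 0.33 × (92) = 368.36 → 368 → 368 mod 360 = 8°
S = 39 + 0.33 × (94 − 39) = 57.15 → 57%
L = 35 + 0.33 × (49 − 35) = 39.62 → 40%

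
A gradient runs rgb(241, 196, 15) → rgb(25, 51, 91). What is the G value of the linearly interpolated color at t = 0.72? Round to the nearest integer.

G = 196 + 0.72 × (51 − 196) = 91.6 → 92

92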